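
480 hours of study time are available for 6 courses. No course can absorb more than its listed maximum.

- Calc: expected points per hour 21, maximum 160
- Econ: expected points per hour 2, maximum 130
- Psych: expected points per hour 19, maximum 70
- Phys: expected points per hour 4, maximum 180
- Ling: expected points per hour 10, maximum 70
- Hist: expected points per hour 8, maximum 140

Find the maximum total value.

Order the courses by expected points per hour: Calc 21 > Psych 19 > Ling 10 > Hist 8 > Phys 4 > Econ 2.
Calc: +160 to 160 (cap) — 320 left.
Psych: +70 to 70 (cap) — 250 left.
Ling: +70 to 70 (cap) — 180 left.
Give Hist 140 to hit its cap of 140 — 40 left.
Phys: +40 (room for 180) → 40. Pool exhausted.
Total = 21×160 + 19×70 + 4×40 + 10×70 + 8×140 = 6670.

6670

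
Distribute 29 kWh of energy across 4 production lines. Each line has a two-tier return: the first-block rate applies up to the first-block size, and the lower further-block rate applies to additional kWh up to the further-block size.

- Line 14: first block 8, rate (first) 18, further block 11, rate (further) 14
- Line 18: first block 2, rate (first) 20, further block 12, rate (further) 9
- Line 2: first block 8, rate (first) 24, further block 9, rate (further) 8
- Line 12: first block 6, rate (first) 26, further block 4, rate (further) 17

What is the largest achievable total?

614

Order all 8 blocks by rate: Line 12/T1 26 > Line 2/T1 24 > Line 18/T1 20 > Line 14/T1 18 > Line 12/T2 17 > Line 14/T2 14 > Line 18/T2 9 > Line 2/T2 8.
Line 12 T1 at 26: fill all 6 → 23 left.
Line 2/T1 (24): +8 → 15 left.
Line 18 T1 at 20: fill all 2 → 13 left.
Fill Line 14 T1 block (8 at 18) → 5 left.
Fill Line 12 T2 block (4 at 17) → 1 left.
Line 14/T2: +1 of 11 at 14; pool empty.
Total = 26×6 + 24×8 + 20×2 + 18×8 + 17×4 + 14×1 = 614.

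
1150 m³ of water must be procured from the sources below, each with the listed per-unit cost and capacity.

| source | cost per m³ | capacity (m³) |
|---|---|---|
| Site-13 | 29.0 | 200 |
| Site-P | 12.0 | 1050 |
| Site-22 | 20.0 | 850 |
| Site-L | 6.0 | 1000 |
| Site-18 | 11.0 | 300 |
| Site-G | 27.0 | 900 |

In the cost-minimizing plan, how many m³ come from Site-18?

150

Fill from the cheapest source first.
Site-L (6.0): use full 1000 ; 150 m³ to go.
Site-18 (11.0): take the remaining 150 ; done.
Site-P, Site-22, Site-G, Site-13: unused.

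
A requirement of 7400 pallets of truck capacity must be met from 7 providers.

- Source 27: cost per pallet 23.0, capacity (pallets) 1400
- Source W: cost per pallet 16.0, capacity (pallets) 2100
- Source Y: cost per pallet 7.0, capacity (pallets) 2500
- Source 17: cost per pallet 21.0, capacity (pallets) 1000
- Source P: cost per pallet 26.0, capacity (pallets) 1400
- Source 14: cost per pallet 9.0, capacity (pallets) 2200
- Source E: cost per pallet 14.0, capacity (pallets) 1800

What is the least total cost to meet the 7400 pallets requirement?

76900

Fill from the cheapest provider first.
Source Y (7.0): use full 2500 ; 4900 pallets to go.
Source 14 (9.0): use full 2200 ; 2700 pallets to go.
Source E at 14.0: take all 1800 pallets ; 900 still needed.
Source W (16.0): take the remaining 900 ; done.
Source 17, Source 27, Source P: unused.
Cost = 2500×7.0 + 2200×9.0 + 1800×14.0 + 900×16.0 = 76900.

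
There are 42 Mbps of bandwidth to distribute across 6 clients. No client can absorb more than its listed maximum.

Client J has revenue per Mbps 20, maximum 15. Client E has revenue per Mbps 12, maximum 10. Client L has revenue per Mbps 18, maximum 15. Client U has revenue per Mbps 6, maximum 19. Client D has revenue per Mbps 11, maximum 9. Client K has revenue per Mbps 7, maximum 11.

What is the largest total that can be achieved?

Order the clients by revenue per Mbps: Client J 20 > Client L 18 > Client E 12 > Client D 11 > Client K 7 > Client U 6.
Client J takes 15 to reach its cap of 15 — 27 left.
Client L: +15 to 15 (cap) — 12 left.
Give Client E 10 to hit its cap of 10 — 2 left.
Client D: +2 (room for 9) → 2. Pool exhausted.
Total = 20×15 + 12×10 + 18×15 + 11×2 = 712.

712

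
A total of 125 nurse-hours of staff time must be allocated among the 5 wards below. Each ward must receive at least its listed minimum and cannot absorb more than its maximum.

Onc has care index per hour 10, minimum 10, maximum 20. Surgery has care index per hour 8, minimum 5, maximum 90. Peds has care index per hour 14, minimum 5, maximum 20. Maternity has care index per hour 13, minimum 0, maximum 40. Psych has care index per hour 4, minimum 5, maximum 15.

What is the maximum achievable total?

1340

Meeting every minimum uses 10+5+5+0+5 = 25 nurse-hours, leaving 100.
Highest care index per hour first: Peds 14 > Maternity 13 > Onc 10 > Surgery 8 > Psych 4.
Peds takes 15 more to reach its cap of 20 ; 85 left.
Give Maternity 40 more to hit its cap of 40 ; 45 left.
Onc: +10 to 20 (cap) ; 35 left.
Surgery has room for 85 more but only 35 remain, so it gets 40.
Total = 10×20 + 8×40 + 14×20 + 13×40 + 4×5 = 1340.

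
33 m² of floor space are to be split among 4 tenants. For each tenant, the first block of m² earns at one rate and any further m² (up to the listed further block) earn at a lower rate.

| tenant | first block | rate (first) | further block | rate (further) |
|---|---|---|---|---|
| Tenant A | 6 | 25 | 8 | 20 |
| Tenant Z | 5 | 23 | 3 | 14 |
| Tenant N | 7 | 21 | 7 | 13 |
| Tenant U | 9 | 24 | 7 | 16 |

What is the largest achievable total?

Treat each block as its own option and order by rate: Tenant A/tier1 25 > Tenant U/tier1 24 > Tenant Z/tier1 23 > Tenant N/tier1 21 > Tenant A/tier2 20 > Tenant U/tier2 16 > Tenant Z/tier2 14 > Tenant N/tier2 13.
Tenant A/tier1 (25): +6 ; 27 left.
Fill Tenant U tier1 block (9 at 24) ; 18 left.
Tenant Z/tier1 (23): +5 ; 13 left.
Tenant N tier1 at 21: fill all 7 ; 6 left.
Tenant A/tier2: +6 of 8 at 20; pool empty.
Total = 25×6 + 24×9 + 23×5 + 21×7 + 20×6 = 748.

748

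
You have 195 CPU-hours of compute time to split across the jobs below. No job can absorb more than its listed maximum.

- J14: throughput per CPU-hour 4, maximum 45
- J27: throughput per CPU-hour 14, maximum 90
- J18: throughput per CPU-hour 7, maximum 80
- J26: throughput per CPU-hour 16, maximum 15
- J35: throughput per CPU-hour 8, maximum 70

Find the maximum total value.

2200

Order the jobs by throughput per CPU-hour: J26 16 > J27 14 > J35 8 > J18 7 > J14 4.
J26: +15 to 15 (cap) — 180 left.
Give J27 90 to hit its cap of 90 — 90 left.
Give J35 70 to hit its cap of 70 — 20 left.
J18: +20 (room for 80) → 20. Pool exhausted.
Total = 14×90 + 7×20 + 16×15 + 8×70 = 2200.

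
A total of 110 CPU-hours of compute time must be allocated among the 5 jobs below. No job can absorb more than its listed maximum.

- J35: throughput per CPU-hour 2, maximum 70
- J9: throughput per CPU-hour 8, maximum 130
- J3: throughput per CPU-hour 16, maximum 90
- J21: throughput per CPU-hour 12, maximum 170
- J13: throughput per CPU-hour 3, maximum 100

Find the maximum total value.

1680

Order the jobs by throughput per CPU-hour: J3 16 > J21 12 > J9 8 > J13 3 > J35 2.
J3 takes 90 to reach its cap of 90 — 20 left.
Only 20 left; J21 takes them to reach 20.
Total = 16×90 + 12×20 = 1680.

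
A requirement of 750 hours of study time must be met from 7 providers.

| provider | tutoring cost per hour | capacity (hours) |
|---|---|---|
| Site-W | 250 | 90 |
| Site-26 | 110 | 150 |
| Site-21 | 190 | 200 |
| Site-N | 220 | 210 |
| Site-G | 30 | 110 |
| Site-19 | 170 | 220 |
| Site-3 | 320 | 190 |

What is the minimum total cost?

110600

Cheapest first:
Site-G (30): use full 110 — 640 hours to go.
Site-26 at 110: take all 150 hours — 490 still needed.
Site-19 at 170: take all 220 hours — 270 still needed.
Site-21 (190): use full 200 — 70 hours to go.
Take 70 from Site-N at 220 to finish.
Site-W, Site-3: unused.
Cost = 110×30 + 150×110 + 220×170 + 200×190 + 70×220 = 110600.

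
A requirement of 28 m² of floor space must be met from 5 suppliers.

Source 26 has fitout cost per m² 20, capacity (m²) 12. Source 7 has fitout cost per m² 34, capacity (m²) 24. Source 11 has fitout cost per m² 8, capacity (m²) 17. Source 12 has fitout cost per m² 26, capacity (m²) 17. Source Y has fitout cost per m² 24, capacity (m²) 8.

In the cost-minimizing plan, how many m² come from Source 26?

Fill from the cheapest supplier first.
Take 17 from Source 11 at 8 → need 11 more.
Source 26 at 20: take 11 of its 12 → requirement met.
Source Y, Source 12, Source 7: unused.

11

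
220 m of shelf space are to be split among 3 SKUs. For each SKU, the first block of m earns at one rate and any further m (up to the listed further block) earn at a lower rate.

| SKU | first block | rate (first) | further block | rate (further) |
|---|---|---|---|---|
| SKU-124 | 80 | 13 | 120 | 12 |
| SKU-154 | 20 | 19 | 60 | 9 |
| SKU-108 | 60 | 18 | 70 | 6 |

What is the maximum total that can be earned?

3220

Rank every tier by rate: SKU-154/first 19 > SKU-108/first 18 > SKU-124/first 13 > SKU-124/second 12 > SKU-154/second 9 > SKU-108/second 6.
Fill SKU-154 first block (20 at 19) → 200 left.
Fill SKU-108 first block (60 at 18) → 140 left.
Fill SKU-124 first block (80 at 13) → 60 left.
SKU-124 second at 12: only 60 left, fill 60.
Total = 19×20 + 18×60 + 13×80 + 12×60 = 3220.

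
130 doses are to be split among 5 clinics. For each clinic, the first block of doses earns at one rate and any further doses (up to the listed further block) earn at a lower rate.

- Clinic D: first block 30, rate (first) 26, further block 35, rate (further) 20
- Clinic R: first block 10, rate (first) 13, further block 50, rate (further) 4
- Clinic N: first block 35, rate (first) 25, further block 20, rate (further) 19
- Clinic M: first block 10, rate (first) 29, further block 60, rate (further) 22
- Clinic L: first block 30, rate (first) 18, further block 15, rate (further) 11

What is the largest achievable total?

3155

Order all 10 blocks by rate: Clinic M/tier1 29 > Clinic D/tier1 26 > Clinic N/tier1 25 > Clinic M/tier2 22 > Clinic D/tier2 20 > Clinic N/tier2 19 > Clinic L/tier1 18 > Clinic R/tier1 13 > Clinic L/tier2 11 > Clinic R/tier2 4.
Fill Clinic M tier1 block (10 at 29) ; 120 left.
Clinic D/tier1 (26): +30 ; 90 left.
Clinic N/tier1 (25): +35 ; 55 left.
Clinic M tier2 at 22: only 55 left, fill 55.
Total = 29×10 + 26×30 + 25×35 + 22×55 = 3155.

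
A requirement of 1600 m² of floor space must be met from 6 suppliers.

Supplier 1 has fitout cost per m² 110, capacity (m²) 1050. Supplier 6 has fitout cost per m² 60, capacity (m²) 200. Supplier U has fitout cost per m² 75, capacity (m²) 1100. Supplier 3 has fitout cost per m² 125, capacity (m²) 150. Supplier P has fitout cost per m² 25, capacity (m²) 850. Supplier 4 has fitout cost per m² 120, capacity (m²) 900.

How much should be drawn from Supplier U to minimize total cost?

550

Fill from the cheapest supplier first.
Supplier P at 25: take all 850 m² ; 750 still needed.
Supplier 6 (60): use full 200 ; 550 m² to go.
Supplier U (75): take the remaining 550 ; done.
Supplier 1, Supplier 4, Supplier 3: unused.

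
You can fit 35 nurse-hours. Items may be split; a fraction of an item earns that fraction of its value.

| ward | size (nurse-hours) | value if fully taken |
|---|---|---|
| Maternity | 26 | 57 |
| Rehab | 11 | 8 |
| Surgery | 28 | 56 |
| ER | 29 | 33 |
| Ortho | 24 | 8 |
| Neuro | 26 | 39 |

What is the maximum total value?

Best value per unit of size first: Maternity 57/26≈2.19, Surgery 56/28≈2, Neuro 39/26≈1.5, ER 33/29≈1.14, Rehab 8/11≈0.727, Ortho 8/24≈0.333.
All 26 nurse-hours of Maternity fit (value 57) — 9 remain.
Only 9 nurse-hours remain; take 9/28 of Surgery for value 56×9/28 = 18.
Total value = 75.

75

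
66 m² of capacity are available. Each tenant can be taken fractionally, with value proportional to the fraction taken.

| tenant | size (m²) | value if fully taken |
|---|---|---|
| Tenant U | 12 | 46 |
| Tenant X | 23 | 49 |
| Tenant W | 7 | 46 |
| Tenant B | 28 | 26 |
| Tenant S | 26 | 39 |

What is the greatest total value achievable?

177

Rank by value-to-size ratio: Tenant W 46/7≈6.57, Tenant U 46/12≈3.83, Tenant X 49/23≈2.13, Tenant S 39/26≈1.5, Tenant B 26/28≈0.929.
Take all of Tenant W (7 m², value 46) — 59 m² left.
Tenant U: take in full, 12 m² for value 46 — 47 left.
All 23 m² of Tenant X fit (value 49) — 24 remain.
Fill the last 24 m² with part of Tenant S: 24/26 of it earns 36.
Total value = 177.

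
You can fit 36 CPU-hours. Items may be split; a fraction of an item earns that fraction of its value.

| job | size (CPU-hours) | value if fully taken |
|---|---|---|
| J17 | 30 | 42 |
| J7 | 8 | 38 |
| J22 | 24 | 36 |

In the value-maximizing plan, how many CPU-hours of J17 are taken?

4

Best value per unit of size first: J7 38/8≈4.75, J22 36/24≈1.5, J17 42/30≈1.4.
Take all of J7 (8 CPU-hours, value 38) → 28 CPU-hours left.
Take all of J22 (24 CPU-hours, value 36) → 4 CPU-hours left.
4 CPU-hours left: a 4/30 share of J17 gives 42×4/30 = 5.6.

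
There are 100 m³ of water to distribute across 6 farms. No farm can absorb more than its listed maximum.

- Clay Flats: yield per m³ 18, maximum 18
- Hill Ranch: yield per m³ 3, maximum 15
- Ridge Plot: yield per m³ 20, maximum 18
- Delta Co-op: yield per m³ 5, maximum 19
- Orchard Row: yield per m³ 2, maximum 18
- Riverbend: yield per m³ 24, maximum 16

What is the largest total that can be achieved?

Rank by yield per m³: Riverbend 24 > Ridge Plot 20 > Clay Flats 18 > Delta Co-op 5 > Hill Ranch 3 > Orchard Row 2.
Riverbend: +16 to 16 (cap) → 84 left.
Give Ridge Plot 18 to hit its cap of 18 → 66 left.
Give Clay Flats 18 to hit its cap of 18 → 48 left.
Delta Co-op: +19 to 19 (cap) → 29 left.
Hill Ranch: +15 to 15 (cap) → 14 left.
Orchard Row: +14 (room for 18) → 14. Pool exhausted.
Total = 18×18 + 3×15 + 20×18 + 5×19 + 2×14 + 24×16 = 1236.

1236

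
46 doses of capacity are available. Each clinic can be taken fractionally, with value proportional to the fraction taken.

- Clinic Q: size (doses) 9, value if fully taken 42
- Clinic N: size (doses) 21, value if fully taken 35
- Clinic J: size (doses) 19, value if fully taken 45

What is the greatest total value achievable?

117

Sort by value density: Clinic Q 42/9≈4.67, Clinic J 45/19≈2.37, Clinic N 35/21≈1.67.
Take all of Clinic Q (9 doses, value 42) — 37 doses left.
Clinic J: take in full, 19 doses for value 45 — 18 left.
18 doses left: a 18/21 share of Clinic N gives 35×18/21 = 30.
Total value = 117.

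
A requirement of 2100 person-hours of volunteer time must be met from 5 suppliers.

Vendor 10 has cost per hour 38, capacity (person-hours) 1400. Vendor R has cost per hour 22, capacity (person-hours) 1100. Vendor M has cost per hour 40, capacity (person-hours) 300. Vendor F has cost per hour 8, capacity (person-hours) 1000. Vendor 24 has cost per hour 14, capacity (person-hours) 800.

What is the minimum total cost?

25800

Fill from the cheapest supplier first.
Take 1000 from Vendor F at 8 ; need 1100 more.
Take 800 from Vendor 24 at 14 ; need 300 more.
Vendor R (22): take the remaining 300 ; done.
Vendor 10, Vendor M: unused.
Cost = 1000×8 + 800×14 + 300×22 = 25800.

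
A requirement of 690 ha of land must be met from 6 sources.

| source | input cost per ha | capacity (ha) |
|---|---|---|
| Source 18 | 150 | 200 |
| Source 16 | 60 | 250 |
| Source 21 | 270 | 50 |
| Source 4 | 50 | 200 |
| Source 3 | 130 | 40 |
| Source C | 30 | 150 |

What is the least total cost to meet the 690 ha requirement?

42200

Cheapest first:
Take 150 from Source C at 30 → need 540 more.
Source 4 at 50: take all 200 ha → 340 still needed.
Source 16 (60): use full 250 → 90 ha to go.
Source 3 at 130: take all 40 ha → 50 still needed.
Take 50 from Source 18 at 150 to finish.
Source 21: unused.
Cost = 150×30 + 200×50 + 250×60 + 40×130 + 50×150 = 42200.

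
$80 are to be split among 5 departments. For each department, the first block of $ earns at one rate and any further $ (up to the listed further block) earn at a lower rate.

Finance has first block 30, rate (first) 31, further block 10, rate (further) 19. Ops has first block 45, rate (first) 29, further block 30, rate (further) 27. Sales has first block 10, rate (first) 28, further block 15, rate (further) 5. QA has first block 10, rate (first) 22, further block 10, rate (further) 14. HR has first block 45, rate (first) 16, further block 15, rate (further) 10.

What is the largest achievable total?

2375

Treat each block as its own option and order by rate: Finance/T1 31 > Ops/T1 29 > Sales/T1 28 > Ops/T2 27 > QA/T1 22 > Finance/T2 19 > HR/T1 16 > QA/T2 14 > HR/T2 10 > Sales/T2 5.
Fill Finance T1 block (30 at 31) — 50 left.
Ops T1 at 29: fill all 45 — 5 left.
5 remain; put them into Sales T1 at 28.
Total = 31×30 + 29×45 + 28×5 = 2375.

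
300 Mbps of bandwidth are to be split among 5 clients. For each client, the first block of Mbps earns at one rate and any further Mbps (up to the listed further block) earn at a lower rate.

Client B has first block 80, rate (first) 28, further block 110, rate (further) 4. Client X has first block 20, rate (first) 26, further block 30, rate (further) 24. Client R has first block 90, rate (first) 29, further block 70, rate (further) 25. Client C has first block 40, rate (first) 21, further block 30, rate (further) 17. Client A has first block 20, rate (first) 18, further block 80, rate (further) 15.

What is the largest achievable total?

8050

Treat each block as its own option and order by rate: Client R/tier1 29 > Client B/tier1 28 > Client X/tier1 26 > Client R/tier2 25 > Client X/tier2 24 > Client C/tier1 21 > Client A/tier1 18 > Client C/tier2 17 > Client A/tier2 15 > Client B/tier2 4.
Client R tier1 at 29: fill all 90 — 210 left.
Client B tier1 at 28: fill all 80 — 130 left.
Client X/tier1 (26): +20 — 110 left.
Client R tier2 at 25: fill all 70 — 40 left.
Fill Client X tier2 block (30 at 24) — 10 left.
Client C tier1 at 21: only 10 left, fill 10.
Total = 29×90 + 28×80 + 26×20 + 25×70 + 24×30 + 21×10 = 8050.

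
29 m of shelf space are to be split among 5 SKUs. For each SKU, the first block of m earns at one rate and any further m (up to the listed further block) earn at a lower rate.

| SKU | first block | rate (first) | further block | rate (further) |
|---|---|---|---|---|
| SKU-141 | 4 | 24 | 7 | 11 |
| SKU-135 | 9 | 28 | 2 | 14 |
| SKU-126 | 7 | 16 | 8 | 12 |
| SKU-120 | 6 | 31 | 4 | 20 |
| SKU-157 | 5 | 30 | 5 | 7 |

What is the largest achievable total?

Rank every tier by rate: SKU-120/first 31 > SKU-157/first 30 > SKU-135/first 28 > SKU-141/first 24 > SKU-120/second 20 > SKU-126/first 16 > SKU-135/second 14 > SKU-126/second 12 > SKU-141/second 11 > SKU-157/second 7.
Fill SKU-120 first block (6 at 31) → 23 left.
SKU-157 first at 30: fill all 5 → 18 left.
SKU-135/first (28): +9 → 9 left.
SKU-141 first at 24: fill all 4 → 5 left.
Fill SKU-120 second block (4 at 20) → 1 left.
SKU-126/first: +1 of 7 at 16; pool empty.
Total = 31×6 + 30×5 + 28×9 + 24×4 + 20×4 + 16×1 = 780.

780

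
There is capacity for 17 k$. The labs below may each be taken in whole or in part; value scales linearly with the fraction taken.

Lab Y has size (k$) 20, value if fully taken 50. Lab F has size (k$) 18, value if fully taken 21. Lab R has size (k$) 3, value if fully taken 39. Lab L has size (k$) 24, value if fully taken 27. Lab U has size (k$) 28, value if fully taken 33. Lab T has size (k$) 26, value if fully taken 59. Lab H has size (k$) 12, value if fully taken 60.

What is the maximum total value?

104

Best value per unit of size first: Lab R 39/3≈13, Lab H 60/12≈5, Lab Y 50/20≈2.5, Lab T 59/26≈2.27, Lab U 33/28≈1.18, Lab F 21/18≈1.17, Lab L 27/24≈1.12.
Lab R: take in full, 3 k$ for value 39 — 14 left.
All 12 k$ of Lab H fit (value 60) — 2 remain.
2 k$ left: a 2/20 share of Lab Y gives 50×2/20 = 5.
Total value = 104.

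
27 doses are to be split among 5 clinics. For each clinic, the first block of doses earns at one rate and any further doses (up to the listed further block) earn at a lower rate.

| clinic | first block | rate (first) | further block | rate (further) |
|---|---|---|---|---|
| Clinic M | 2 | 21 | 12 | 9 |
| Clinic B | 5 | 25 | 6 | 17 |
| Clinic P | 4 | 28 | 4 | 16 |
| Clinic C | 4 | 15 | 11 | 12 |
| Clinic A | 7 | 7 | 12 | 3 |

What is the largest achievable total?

529

Order all 10 blocks by rate: Clinic P/T1 28 > Clinic B/T1 25 > Clinic M/T1 21 > Clinic B/T2 17 > Clinic P/T2 16 > Clinic C/T1 15 > Clinic C/T2 12 > Clinic M/T2 9 > Clinic A/T1 7 > Clinic A/T2 3.
Clinic P/T1 (28): +4 ; 23 left.
Fill Clinic B T1 block (5 at 25) ; 18 left.
Clinic M/T1 (21): +2 ; 16 left.
Fill Clinic B T2 block (6 at 17) ; 10 left.
Fill Clinic P T2 block (4 at 16) ; 6 left.
Fill Clinic C T1 block (4 at 15) ; 2 left.
Clinic C/T2: +2 of 11 at 12; pool empty.
Total = 28×4 + 25×5 + 21×2 + 17×6 + 16×4 + 15×4 + 12×2 = 529.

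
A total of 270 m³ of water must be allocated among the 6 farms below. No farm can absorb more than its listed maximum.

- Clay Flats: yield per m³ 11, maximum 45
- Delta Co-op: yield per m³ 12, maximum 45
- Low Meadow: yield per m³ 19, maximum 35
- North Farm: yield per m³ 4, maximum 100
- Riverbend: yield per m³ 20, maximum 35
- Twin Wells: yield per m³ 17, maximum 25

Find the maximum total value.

Rank by yield per m³: Riverbend 20 > Low Meadow 19 > Twin Wells 17 > Delta Co-op 12 > Clay Flats 11 > North Farm 4.
Give Riverbend 35 to hit its cap of 35 — 235 left.
Low Meadow takes 35 to reach its cap of 35 — 200 left.
Give Twin Wells 25 to hit its cap of 25 — 175 left.
Delta Co-op takes 45 to reach its cap of 45 — 130 left.
Clay Flats takes 45 to reach its cap of 45 — 85 left.
North Farm: +85 (room for 100) → 85. Pool exhausted.
Total = 11×45 + 12×45 + 19×35 + 4×85 + 20×35 + 17×25 = 3165.

3165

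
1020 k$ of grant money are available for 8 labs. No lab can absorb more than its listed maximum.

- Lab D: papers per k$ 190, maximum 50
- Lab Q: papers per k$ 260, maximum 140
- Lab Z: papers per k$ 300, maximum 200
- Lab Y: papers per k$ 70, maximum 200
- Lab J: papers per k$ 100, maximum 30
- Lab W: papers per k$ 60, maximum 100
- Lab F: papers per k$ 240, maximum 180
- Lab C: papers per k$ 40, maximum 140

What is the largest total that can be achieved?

Rank by papers per k$: Lab Z 300 > Lab Q 260 > Lab F 240 > Lab D 190 > Lab J 100 > Lab Y 70 > Lab W 60 > Lab C 40.
Lab Z: +200 to 200 (cap) — 820 left.
Lab Q: +140 to 140 (cap) — 680 left.
Give Lab F 180 to hit its cap of 180 — 500 left.
Lab D: +50 to 50 (cap) — 450 left.
Lab J takes 30 to reach its cap of 30 — 420 left.
Lab Y takes 200 to reach its cap of 200 — 220 left.
Give Lab W 100 to hit its cap of 100 — 120 left.
Only 120 left; Lab C takes them to reach 120.
Total = 190×50 + 260×140 + 300×200 + 70×200 + 100×30 + 60×100 + 240×180 + 40×120 = 176900.

176900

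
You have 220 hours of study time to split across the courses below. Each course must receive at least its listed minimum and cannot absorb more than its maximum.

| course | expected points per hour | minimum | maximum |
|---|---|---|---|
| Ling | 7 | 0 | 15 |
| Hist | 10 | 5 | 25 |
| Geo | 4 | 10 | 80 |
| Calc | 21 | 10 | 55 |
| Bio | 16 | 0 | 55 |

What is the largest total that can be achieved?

2670

Meeting every minimum uses 0+5+10+10+0 = 25 hours, leaving 195.
Rank by expected points per hour: Calc 21 > Bio 16 > Hist 10 > Ling 7 > Geo 4.
Calc: +45 to 55 (cap) — 150 left.
Bio takes 55 more to reach its cap of 55 — 95 left.
Hist: +20 to 25 (cap) — 75 left.
Give Ling 15 more to hit its cap of 15 — 60 left.
Geo has room for 70 more but only 60 remain, so it gets 70.
Total = 7×15 + 10×25 + 4×70 + 21×55 + 16×55 = 2670.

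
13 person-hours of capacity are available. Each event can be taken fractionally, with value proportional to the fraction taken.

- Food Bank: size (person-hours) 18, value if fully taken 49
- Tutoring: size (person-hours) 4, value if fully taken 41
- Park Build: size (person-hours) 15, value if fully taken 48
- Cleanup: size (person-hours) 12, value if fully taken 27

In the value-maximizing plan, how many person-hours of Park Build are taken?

Best value per unit of size first: Tutoring 41/4≈10.2, Park Build 48/15≈3.2, Food Bank 49/18≈2.72, Cleanup 27/12≈2.25.
All 4 person-hours of Tutoring fit (value 41) ; 9 remain.
9 person-hours left: a 9/15 share of Park Build gives 48×9/15 = 28.8.

9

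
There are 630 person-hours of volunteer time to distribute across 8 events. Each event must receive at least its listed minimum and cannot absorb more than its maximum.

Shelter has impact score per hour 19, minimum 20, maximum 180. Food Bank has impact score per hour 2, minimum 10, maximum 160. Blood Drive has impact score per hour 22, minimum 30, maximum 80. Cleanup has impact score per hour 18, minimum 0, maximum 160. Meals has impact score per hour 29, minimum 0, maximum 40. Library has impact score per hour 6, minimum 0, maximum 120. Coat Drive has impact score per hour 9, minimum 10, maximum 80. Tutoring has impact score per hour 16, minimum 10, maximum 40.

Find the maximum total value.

10840

Meeting every minimum uses 20+10+30+0+0+0+10+10 = 80 person-hours, leaving 550.
Rank by impact score per hour: Meals 29 > Blood Drive 22 > Shelter 19 > Cleanup 18 > Tutoring 16 > Coat Drive 9 > Library 6 > Food Bank 2.
Meals takes 40 more to reach its cap of 40 ; 510 left.
Blood Drive takes 50 more to reach its cap of 80 ; 460 left.
Give Shelter 160 more to hit its cap of 180 ; 300 left.
Cleanup takes 160 more to reach its cap of 160 ; 140 left.
Give Tutoring 30 more to hit its cap of 40 ; 110 left.
Give Coat Drive 70 more to hit its cap of 80 ; 40 left.
Only 40 left; Library takes them to reach 40.
Total = 19×180 + 2×10 + 22×80 + 18×160 + 29×40 + 6×40 + 9×80 + 16×40 = 10840.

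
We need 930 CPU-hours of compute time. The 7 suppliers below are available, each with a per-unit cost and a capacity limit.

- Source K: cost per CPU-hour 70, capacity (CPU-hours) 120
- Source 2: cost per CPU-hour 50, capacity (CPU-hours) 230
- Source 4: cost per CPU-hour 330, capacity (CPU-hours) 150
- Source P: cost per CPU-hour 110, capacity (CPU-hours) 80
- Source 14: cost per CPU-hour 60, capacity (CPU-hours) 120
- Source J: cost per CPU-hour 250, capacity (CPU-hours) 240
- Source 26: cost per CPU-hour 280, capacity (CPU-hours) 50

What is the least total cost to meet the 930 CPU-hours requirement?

139600

Use suppliers in increasing cost order.
Source 2 at 50: take all 230 CPU-hours ; 700 still needed.
Take 120 from Source 14 at 60 ; need 580 more.
Source K at 70: take all 120 CPU-hours ; 460 still needed.
Source P at 110: take all 80 CPU-hours ; 380 still needed.
Source J at 250: take all 240 CPU-hours ; 140 still needed.
Take 50 from Source 26 at 280 ; need 90 more.
Source 4 at 330: take 90 of its 150 ; requirement met.
Cost = 230×50 + 120×60 + 120×70 + 80×110 + 240×250 + 50×280 + 90×330 = 139600.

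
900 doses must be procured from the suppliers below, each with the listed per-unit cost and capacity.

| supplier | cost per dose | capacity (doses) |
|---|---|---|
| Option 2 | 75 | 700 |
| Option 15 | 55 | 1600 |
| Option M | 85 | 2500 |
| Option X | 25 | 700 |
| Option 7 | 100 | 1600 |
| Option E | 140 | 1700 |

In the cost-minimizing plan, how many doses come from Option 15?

Fill from the cheapest supplier first.
Option X at 25: take all 700 doses → 200 still needed.
Option 15 (55): take the remaining 200 → done.
Option 2, Option M, Option 7, Option E: unused.

200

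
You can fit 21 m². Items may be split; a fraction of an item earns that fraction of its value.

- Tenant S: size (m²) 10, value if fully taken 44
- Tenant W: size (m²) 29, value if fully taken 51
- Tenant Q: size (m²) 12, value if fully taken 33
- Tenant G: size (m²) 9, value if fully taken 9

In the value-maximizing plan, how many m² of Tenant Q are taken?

Rank by value-to-size ratio: Tenant S 44/10≈4.4, Tenant Q 33/12≈2.75, Tenant W 51/29≈1.76, Tenant G 9/9≈1.
Take all of Tenant S (10 m², value 44) ; 11 m² left.
Only 11 m² remain; take 11/12 of Tenant Q for value 33×11/12 = 30.25.

11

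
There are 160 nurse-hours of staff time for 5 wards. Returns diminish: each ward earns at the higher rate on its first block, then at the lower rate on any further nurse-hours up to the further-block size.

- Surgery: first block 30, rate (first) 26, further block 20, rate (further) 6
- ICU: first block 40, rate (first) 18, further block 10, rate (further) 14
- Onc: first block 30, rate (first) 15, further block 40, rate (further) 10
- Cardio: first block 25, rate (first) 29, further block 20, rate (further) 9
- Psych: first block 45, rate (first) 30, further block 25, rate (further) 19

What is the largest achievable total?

3960

Treat each block as its own option and order by rate: Psych/T1 30 > Cardio/T1 29 > Surgery/T1 26 > Psych/T2 19 > ICU/T1 18 > Onc/T1 15 > ICU/T2 14 > Onc/T2 10 > Cardio/T2 9 > Surgery/T2 6.
Psych T1 at 30: fill all 45 — 115 left.
Cardio/T1 (29): +25 — 90 left.
Fill Surgery T1 block (30 at 26) — 60 left.
Fill Psych T2 block (25 at 19) — 35 left.
ICU/T1: +35 of 40 at 18; pool empty.
Total = 30×45 + 29×25 + 26×30 + 19×25 + 18×35 = 3960.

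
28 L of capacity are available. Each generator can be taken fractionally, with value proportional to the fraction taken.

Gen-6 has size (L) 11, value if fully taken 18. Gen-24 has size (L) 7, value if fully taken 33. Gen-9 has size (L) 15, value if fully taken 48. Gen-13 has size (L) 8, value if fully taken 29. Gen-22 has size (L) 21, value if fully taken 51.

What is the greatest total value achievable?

Best value per unit of size first: Gen-24 33/7≈4.71, Gen-13 29/8≈3.62, Gen-9 48/15≈3.2, Gen-22 51/21≈2.43, Gen-6 18/11≈1.64.
Take all of Gen-24 (7 L, value 33) → 21 L left.
Gen-13: take in full, 8 L for value 29 → 13 left.
Only 13 L remain; take 13/15 of Gen-9 for value 48×13/15 = 41.6.
Total value = 103.6.

103.6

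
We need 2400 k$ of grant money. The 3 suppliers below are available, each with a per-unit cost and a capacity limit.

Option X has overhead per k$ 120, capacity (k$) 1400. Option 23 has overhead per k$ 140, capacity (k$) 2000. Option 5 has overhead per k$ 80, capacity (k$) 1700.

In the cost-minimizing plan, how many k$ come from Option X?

700

Fill from the cheapest supplier first.
Take 1700 from Option 5 at 80 ; need 700 more.
Option X at 120: take 700 of its 1400 ; requirement met.
Option 23: unused.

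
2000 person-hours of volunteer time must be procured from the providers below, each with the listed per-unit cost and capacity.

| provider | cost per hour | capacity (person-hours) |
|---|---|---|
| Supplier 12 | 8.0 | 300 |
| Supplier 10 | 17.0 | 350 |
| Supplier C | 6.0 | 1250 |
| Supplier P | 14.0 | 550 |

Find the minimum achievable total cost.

Use providers in increasing cost order.
Take 1250 from Supplier C at 6.0 ; need 750 more.
Supplier 12 (8.0): use full 300 ; 450 person-hours to go.
Supplier P at 14.0: take 450 of its 550 ; requirement met.
Supplier 10: unused.
Cost = 1250×6.0 + 300×8.0 + 450×14.0 = 16200.

16200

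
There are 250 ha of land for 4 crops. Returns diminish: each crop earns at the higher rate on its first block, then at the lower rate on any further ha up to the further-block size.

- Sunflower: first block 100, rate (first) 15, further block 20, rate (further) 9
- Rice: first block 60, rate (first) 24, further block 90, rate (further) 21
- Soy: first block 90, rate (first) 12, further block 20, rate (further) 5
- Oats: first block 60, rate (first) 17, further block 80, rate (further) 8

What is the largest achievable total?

4950

Rank every tier by rate: Rice/tier1 24 > Rice/tier2 21 > Oats/tier1 17 > Sunflower/tier1 15 > Soy/tier1 12 > Sunflower/tier2 9 > Oats/tier2 8 > Soy/tier2 5.
Fill Rice tier1 block (60 at 24) — 190 left.
Rice/tier2 (21): +90 — 100 left.
Oats/tier1 (17): +60 — 40 left.
40 remain; put them into Sunflower tier1 at 15.
Total = 24×60 + 21×90 + 17×60 + 15×40 = 4950.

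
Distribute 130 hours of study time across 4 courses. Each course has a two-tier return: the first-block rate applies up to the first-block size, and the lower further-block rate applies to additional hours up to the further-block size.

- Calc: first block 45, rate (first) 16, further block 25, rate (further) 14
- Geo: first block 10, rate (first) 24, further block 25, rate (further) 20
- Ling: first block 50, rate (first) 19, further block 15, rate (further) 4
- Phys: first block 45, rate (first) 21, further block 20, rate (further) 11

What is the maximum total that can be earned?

2635

Rank every tier by rate: Geo/T1 24 > Phys/T1 21 > Geo/T2 20 > Ling/T1 19 > Calc/T1 16 > Calc/T2 14 > Phys/T2 11 > Ling/T2 4.
Geo/T1 (24): +10 ; 120 left.
Phys/T1 (21): +45 ; 75 left.
Geo/T2 (20): +25 ; 50 left.
Fill Ling T1 block (50 at 19) ; 0 left.
Total = 24×10 + 21×45 + 20×25 + 19×50 = 2635.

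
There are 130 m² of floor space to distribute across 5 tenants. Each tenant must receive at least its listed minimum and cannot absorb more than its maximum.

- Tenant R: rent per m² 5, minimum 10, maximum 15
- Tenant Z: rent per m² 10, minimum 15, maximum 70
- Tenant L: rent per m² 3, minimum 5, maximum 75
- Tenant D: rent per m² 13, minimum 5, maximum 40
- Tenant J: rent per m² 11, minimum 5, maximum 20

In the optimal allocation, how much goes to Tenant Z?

55

Meeting every minimum uses 10+15+5+5+5 = 40 m², leaving 90.
Rank by rent per m²: Tenant D 13 > Tenant J 11 > Tenant Z 10 > Tenant R 5 > Tenant L 3.
Tenant D: +35 to 40 (cap) → 55 left.
Give Tenant J 15 more to hit its cap of 20 → 40 left.
Tenant Z: +40 (room for 55) → 55. Pool exhausted.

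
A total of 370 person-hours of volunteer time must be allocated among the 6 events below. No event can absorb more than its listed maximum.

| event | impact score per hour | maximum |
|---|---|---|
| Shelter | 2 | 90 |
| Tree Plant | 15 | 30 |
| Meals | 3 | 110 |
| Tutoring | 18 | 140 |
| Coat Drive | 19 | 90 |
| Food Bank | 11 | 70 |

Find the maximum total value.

Order the events by impact score per hour: Coat Drive 19 > Tutoring 18 > Tree Plant 15 > Food Bank 11 > Meals 3 > Shelter 2.
Coat Drive takes 90 to reach its cap of 90 → 280 left.
Give Tutoring 140 to hit its cap of 140 → 140 left.
Tree Plant takes 30 to reach its cap of 30 → 110 left.
Give Food Bank 70 to hit its cap of 70 → 40 left.
Only 40 left; Meals takes them to reach 40.
Total = 15×30 + 3×40 + 18×140 + 19×90 + 11×70 = 5570.

5570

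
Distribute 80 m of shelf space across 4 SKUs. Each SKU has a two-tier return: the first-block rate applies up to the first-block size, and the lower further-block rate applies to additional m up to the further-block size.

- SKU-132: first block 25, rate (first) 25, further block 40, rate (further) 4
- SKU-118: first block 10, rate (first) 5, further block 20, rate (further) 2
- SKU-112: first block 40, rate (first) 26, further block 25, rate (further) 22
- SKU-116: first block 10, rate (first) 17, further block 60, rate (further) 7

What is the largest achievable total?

Order all 8 blocks by rate: SKU-112/first 26 > SKU-132/first 25 > SKU-112/second 22 > SKU-116/first 17 > SKU-116/second 7 > SKU-118/first 5 > SKU-132/second 4 > SKU-118/second 2.
Fill SKU-112 first block (40 at 26) → 40 left.
SKU-132/first (25): +25 → 15 left.
SKU-112 second at 22: only 15 left, fill 15.
Total = 26×40 + 25×25 + 22×15 = 1995.

1995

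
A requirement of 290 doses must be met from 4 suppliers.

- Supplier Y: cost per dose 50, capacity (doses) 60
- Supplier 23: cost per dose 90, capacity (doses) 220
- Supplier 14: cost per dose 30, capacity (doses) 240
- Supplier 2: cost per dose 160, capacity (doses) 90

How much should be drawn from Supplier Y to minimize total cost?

Use suppliers in increasing cost order.
Take 240 from Supplier 14 at 30 ; need 50 more.
Take 50 from Supplier Y at 50 to finish.
Supplier 23, Supplier 2: unused.

50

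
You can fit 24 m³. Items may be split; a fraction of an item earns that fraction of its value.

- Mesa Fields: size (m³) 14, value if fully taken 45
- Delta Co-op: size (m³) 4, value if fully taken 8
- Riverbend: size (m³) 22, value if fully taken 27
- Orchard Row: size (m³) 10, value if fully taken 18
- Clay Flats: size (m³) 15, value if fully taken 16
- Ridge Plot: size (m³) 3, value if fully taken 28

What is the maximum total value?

86.4

Rank by value-to-size ratio: Ridge Plot 28/3≈9.33, Mesa Fields 45/14≈3.21, Delta Co-op 8/4≈2, Orchard Row 18/10≈1.8, Riverbend 27/22≈1.23, Clay Flats 16/15≈1.07.
Ridge Plot: take in full, 3 m³ for value 28 — 21 left.
Mesa Fields: take in full, 14 m³ for value 45 — 7 left.
All 4 m³ of Delta Co-op fit (value 8) — 3 remain.
Only 3 m³ remain; take 3/10 of Orchard Row for value 18×3/10 = 5.4.
Total value = 86.4.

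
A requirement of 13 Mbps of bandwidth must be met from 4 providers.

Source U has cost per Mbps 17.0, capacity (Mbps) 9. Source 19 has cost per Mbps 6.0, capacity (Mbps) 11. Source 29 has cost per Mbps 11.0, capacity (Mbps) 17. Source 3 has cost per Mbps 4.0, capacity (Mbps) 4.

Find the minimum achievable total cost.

70

Cheapest first:
Take 4 from Source 3 at 4.0 — need 9 more.
Source 19 at 6.0: take 9 of its 11 — requirement met.
Source 29, Source U: unused.
Cost = 4×4.0 + 9×6.0 = 70.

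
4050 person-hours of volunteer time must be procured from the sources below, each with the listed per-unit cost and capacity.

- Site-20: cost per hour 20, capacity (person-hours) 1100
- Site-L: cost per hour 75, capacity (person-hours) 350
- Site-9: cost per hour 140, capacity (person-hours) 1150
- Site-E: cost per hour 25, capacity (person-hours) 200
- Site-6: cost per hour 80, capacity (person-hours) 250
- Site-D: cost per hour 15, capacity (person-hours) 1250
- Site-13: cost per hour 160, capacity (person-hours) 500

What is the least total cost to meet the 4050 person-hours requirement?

Fill from the cheapest source first.
Site-D (15): use full 1250 → 2800 person-hours to go.
Take 1100 from Site-20 at 20 → need 1700 more.
Site-E (25): use full 200 → 1500 person-hours to go.
Site-L at 75: take all 350 person-hours → 1150 still needed.
Take 250 from Site-6 at 80 → need 900 more.
Site-9 at 140: take 900 of its 1150 → requirement met.
Site-13: unused.
Cost = 1250×15 + 1100×20 + 200×25 + 350×75 + 250×80 + 900×140 = 218000.

218000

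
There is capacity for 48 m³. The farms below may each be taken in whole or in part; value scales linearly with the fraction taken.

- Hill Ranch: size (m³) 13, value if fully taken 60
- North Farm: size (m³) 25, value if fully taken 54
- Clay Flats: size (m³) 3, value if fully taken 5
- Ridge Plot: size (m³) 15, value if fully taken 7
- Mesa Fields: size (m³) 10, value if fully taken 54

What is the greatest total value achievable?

168

Rank by value-to-size ratio: Mesa Fields 54/10≈5.4, Hill Ranch 60/13≈4.62, North Farm 54/25≈2.16, Clay Flats 5/3≈1.67, Ridge Plot 7/15≈0.467.
Mesa Fields: take in full, 10 m³ for value 54 — 38 left.
All 13 m³ of Hill Ranch fit (value 60) — 25 remain.
All 25 m³ of North Farm fit (value 54) — 0 remain.
Total value = 168.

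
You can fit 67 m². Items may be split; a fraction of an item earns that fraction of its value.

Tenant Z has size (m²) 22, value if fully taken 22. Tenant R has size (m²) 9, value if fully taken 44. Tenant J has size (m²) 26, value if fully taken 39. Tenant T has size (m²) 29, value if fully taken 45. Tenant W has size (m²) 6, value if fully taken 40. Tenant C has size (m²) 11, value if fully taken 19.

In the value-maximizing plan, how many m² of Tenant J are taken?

12

Rank by value-to-size ratio: Tenant W 40/6≈6.67, Tenant R 44/9≈4.89, Tenant C 19/11≈1.73, Tenant T 45/29≈1.55, Tenant J 39/26≈1.5, Tenant Z 22/22≈1.
Tenant W: take in full, 6 m² for value 40 — 61 left.
Take all of Tenant R (9 m², value 44) — 52 m² left.
Tenant C: take in full, 11 m² for value 19 — 41 left.
All 29 m² of Tenant T fit (value 45) — 12 remain.
Fill the last 12 m² with part of Tenant J: 12/26 of it earns 18.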